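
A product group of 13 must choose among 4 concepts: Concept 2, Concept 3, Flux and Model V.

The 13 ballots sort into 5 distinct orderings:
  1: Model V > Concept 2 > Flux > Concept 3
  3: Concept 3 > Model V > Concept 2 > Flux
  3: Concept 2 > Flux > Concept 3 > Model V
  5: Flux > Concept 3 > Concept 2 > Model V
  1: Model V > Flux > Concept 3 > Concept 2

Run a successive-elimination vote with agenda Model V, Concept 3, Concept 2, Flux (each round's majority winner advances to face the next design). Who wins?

Flux

Round 1: Model V vs Concept 3 — 2–11, Concept 3 advances.
Round 2: Concept 3 vs Concept 2 — 9–4, Concept 3 advances.
Round 3: Concept 3 vs Flux — 3–10, Flux advances.
Flux survives the agenda.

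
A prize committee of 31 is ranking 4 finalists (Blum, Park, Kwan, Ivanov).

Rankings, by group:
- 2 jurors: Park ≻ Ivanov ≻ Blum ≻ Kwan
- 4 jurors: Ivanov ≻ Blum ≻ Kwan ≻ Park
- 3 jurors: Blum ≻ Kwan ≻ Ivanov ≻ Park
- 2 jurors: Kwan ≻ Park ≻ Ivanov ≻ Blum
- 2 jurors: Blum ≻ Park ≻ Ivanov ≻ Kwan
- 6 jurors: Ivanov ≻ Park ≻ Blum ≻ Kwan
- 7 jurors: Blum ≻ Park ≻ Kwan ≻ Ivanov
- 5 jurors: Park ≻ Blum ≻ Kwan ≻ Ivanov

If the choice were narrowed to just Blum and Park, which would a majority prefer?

Ballots ranking Blum above Park: 4 + 3 + 2 + 7 = 16.
Ballots ranking Park above Blum: 31 − 16 = 15.
Blum wins the head-to-head 16–15.

Blum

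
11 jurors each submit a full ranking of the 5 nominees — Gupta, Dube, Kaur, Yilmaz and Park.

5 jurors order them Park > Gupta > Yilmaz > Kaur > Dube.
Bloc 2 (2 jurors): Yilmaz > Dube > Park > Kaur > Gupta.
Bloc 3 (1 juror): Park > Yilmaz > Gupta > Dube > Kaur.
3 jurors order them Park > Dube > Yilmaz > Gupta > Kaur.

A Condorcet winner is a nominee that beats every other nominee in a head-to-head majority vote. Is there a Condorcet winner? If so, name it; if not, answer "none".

Head-to-head results (11 jurors):
Gupta vs Dube: Gupta is ranked higher on 5+1 = 6 ballots, Dube on 5. Gupta wins 6–5.
Gupta vs Kaur: 5+1+3 = 9 for Gupta, 2 for Kaur — Gupta by 9–2.
Gupta vs Yilmaz: Gupta preferred on 5 ballots; Yilmaz wins 6–5.
Gupta vs Park: 0 for Gupta, 11 for Park — Park by 11–0.
Dube vs Kaur: 6 to 5, Dube.
Dube vs Yilmaz: 3 to 8, Yilmaz.
Dube vs Park: Dube is ranked higher on 2 ballots, Park on 9. Park wins 9–2.
Kaur vs Yilmaz: 0 to 11, Yilmaz.
Kaur vs Park: 0 for Kaur, 11 for Park — Park by 11–0.
Yilmaz vs Park: Yilmaz preferred on 2 ballots; Park wins 9–2.
Park wins every pairwise contest, so Park is the Condorcet winner.

Park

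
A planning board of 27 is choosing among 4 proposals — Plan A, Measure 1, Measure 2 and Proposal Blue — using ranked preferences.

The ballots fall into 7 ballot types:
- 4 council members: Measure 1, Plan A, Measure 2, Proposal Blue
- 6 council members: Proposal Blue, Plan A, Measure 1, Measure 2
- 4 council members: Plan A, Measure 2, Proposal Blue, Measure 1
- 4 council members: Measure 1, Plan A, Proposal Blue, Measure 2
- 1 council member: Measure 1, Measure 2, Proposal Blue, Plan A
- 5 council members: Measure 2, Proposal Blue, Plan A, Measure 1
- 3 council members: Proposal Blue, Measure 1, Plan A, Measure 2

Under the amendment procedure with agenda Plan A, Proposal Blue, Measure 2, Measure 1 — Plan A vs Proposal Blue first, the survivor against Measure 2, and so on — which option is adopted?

Measure 1

Round 1: Plan A vs Proposal Blue — 12–15, Proposal Blue advances.
Round 2: Proposal Blue vs Measure 2 — 13–14, Measure 2 advances.
Round 3: Measure 2 vs Measure 1 — 9–18, Measure 1 advances.
The agenda winner is Measure 1.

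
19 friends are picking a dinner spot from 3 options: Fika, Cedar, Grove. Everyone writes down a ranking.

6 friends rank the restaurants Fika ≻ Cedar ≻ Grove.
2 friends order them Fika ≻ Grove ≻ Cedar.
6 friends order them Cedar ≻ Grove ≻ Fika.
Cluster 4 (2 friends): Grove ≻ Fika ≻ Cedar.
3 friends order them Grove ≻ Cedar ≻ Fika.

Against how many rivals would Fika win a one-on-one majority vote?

1

Fika against each rival (19 friends):
Fika vs Cedar: Fika wins 10–9.
Fika–Grove: Grove 11–8.
Fika beats Cedar; loses to Grove — 1 pairwise win.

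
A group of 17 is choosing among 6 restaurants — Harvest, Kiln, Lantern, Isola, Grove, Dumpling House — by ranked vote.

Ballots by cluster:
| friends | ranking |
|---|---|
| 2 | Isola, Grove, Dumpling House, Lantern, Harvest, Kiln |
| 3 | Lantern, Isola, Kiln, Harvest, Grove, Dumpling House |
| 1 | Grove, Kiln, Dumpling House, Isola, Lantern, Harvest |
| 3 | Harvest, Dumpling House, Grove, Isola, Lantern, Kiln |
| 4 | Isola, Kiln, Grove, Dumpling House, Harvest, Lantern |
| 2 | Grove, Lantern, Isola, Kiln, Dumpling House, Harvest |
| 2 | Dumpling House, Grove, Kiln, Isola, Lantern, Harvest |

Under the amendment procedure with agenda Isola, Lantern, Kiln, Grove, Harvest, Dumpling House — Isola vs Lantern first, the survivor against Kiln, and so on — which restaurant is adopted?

Isola

Round 1: Isola vs Lantern — 12–5, Isola advances.
Round 2: Isola vs Kiln — 14–3, Isola advances.
Round 3: Isola vs Grove — 9–8, Isola advances.
Round 4: Isola vs Harvest — 14–3, Isola advances.
Round 5: Isola vs Dumpling House — 11–6, Isola advances.
Isola survives the agenda.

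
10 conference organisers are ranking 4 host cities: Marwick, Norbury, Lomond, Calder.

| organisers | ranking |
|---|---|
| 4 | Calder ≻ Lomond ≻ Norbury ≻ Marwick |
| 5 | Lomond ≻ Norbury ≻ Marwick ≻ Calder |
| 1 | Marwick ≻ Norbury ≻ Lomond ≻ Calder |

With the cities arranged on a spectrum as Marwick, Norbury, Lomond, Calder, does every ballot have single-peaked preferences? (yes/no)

Axis positions: Marwick=1, Norbury=2, Lomond=3, Calder=4.
Bloc 1 (peak Calder at position 4): ranking walks positions 4-3-2-1, expanding outward from the peak — single-peaked.
Bloc 2 (peak Lomond at position 3): ranking walks positions 3-2-1-4, expanding outward from the peak — single-peaked.
Bloc 3 (peak Marwick at position 1): ranking walks positions 1-2-3-4, expanding outward from the peak — single-peaked.
Every ranking is single-peaked on this axis.

yes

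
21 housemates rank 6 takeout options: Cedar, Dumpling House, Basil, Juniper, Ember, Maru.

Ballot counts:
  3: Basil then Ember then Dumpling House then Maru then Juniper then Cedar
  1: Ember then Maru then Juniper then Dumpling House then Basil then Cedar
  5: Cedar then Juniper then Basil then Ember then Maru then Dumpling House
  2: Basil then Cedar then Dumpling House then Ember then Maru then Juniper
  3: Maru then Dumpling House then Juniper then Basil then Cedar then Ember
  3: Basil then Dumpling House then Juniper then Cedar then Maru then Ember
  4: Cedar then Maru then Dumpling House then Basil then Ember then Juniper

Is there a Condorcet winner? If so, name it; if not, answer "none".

Pairwise majorities:
Cedar vs Dumpling House: Cedar preferred on 5+2+4 = 11 ballots; Cedar wins 11–10.
Cedar vs Basil: Cedar is ranked higher on 5+4 = 9 ballots, Basil on 12. Basil wins 12–9.
Cedar vs Juniper: 11 to 10, Cedar.
Cedar vs Ember: 5+2+3+3+4 = 17 for Cedar, 4 for Ember — Cedar by 17–4.
Cedar vs Maru: Cedar is ranked higher on 5+2+3+4 = 14 ballots, Maru on 7. Cedar wins 14–7.
Dumpling House vs Basil: 8 to 13, Basil.
Dumpling House vs Juniper: Dumpling House preferred on 3+2+3+3+4 = 15 ballots; Dumpling House wins 15–6.
Dumpling House vs Ember: Dumpling House is ranked higher on 2+3+3+4 = 12 ballots, Ember on 9. Dumpling House wins 12–9.
Dumpling House vs Maru: Dumpling House is ranked higher on 3+2+3 = 8 ballots, Maru on 13. Maru wins 13–8.
Basil vs Juniper: 3+2+3+4 = 12 for Basil, 9 for Juniper — Basil by 12–9.
Basil vs Ember: Basil preferred on 3+5+2+3+3+4 = 20 ballots; Basil wins 20–1.
Basil vs Maru: 13 to 8, Basil.
Juniper vs Ember: 5+3+3 = 11 for Juniper, 10 for Ember — Juniper by 11–10.
Juniper vs Maru: 5+3 = 8 for Juniper, 13 for Maru — Maru by 13–8.
Ember vs Maru: Ember is ranked higher on 3+1+5+2 = 11 ballots, Maru on 10. Ember wins 11–10.
Basil wins every pairwise contest, so Basil is the Condorcet winner.

Basil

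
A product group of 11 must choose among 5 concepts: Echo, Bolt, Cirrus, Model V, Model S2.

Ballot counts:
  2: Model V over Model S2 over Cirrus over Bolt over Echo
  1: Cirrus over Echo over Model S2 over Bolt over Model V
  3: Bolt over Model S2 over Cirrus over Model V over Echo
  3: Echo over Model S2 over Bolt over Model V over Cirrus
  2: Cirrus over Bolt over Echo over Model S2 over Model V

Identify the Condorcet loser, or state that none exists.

Pairwise majorities:
Echo vs Bolt: Bolt, 7–4.
Echo vs Cirrus: Echo is ranked higher on 3 ballots, Cirrus on 8. Cirrus wins 8–3.
Echo vs Model V: Echo wins 6–5.
Echo vs Model S2: Echo is ranked higher on 1+3+2 = 6 ballots, Model S2 on 5. Echo wins 6–5.
Bolt vs Cirrus: Bolt preferred on 3+3 = 6 ballots; Bolt wins 6–5.
Bolt vs Model V: 9 to 2, Bolt.
Bolt vs Model S2: Bolt is ranked higher on 3+2 = 5 ballots, Model S2 on 6. Model S2 wins 6–5.
Cirrus vs Model V: 6 to 5, Cirrus.
Cirrus–Model S2: Model S2 8–3.
Model V vs Model S2: Model V preferred on 2 ballots; Model S2 wins 9–2.
Model V loses to every other design — it is the Condorcet loser.

Model V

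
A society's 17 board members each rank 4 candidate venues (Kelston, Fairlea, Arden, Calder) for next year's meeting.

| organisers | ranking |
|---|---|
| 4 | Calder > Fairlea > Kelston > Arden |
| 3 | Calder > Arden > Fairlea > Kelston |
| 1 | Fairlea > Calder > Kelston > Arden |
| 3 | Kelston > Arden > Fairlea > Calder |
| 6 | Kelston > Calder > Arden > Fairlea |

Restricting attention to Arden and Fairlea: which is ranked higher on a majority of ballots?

Arden

Ballots ranking Arden above Fairlea: 3 + 3 + 6 = 12.
Ballots ranking Fairlea above Arden: 17 − 12 = 5.
Arden wins the head-to-head 12–5.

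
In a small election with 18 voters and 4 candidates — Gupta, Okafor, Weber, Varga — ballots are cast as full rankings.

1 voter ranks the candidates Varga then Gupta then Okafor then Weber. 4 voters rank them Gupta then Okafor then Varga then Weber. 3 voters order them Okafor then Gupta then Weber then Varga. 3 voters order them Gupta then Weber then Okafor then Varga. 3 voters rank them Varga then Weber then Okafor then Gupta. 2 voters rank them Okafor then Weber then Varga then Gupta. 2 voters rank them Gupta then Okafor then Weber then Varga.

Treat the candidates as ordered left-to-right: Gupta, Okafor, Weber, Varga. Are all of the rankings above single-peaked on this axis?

Axis positions: Gupta=1, Okafor=2, Weber=3, Varga=4.
Ballot type 1: ranking walks positions 4-1-2-3; Gupta is ranked above Weber even though Weber lies between Gupta and the peak Varga on the axis — preferences dip and rise again. Not single-peaked.
Ballot type 2: ranking walks positions 1-2-4-3; Varga is ranked above Weber even though Weber lies between Varga and the peak Gupta on the axis — preferences dip and rise again. Not single-peaked.
Ballot type 3 (peak Okafor at position 2): ranking walks positions 2-1-3-4, expanding outward from the peak — single-peaked.
Ballot type 4: ranking walks positions 1-3-2-4; Weber is ranked above Okafor even though Okafor lies between Weber and the peak Gupta on the axis — preferences dip and rise again. Not single-peaked.
Ballot type 5 (peak Varga at position 4): ranking walks positions 4-3-2-1, expanding outward from the peak — single-peaked.
Ballot type 6 (peak Okafor at position 2): ranking walks positions 2-3-4-1, expanding outward from the peak — single-peaked.
Ballot type 7 (peak Gupta at position 1): ranking walks positions 1-2-3-4, expanding outward from the peak — single-peaked.
Ballot type 1 violates single-peakedness, so the profile is not single-peaked on this axis.

no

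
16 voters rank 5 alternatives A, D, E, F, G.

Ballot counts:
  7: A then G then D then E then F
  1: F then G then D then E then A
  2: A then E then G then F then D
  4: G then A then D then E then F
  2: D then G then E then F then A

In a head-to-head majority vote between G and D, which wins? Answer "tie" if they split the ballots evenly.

G

Ballots ranking G above D: 7 + 1 + 2 + 4 = 14.
Ballots ranking D above G: 16 − 14 = 2.
G wins the head-to-head 14–2.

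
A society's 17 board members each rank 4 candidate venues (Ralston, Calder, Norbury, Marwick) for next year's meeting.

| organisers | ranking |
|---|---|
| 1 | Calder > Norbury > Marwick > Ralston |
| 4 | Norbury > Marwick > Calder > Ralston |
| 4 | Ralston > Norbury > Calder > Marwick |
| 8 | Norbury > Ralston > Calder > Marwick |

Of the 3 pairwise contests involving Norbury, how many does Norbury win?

3

Norbury against each rival (17 organisers):
Norbury vs Ralston: Norbury, 13–4.
Norbury vs Calder: 4+4+8 = 16 for Norbury, 1 for Calder — Norbury by 16–1.
Norbury vs Marwick: Norbury preferred on 1+4+4+8 = 17 ballots; Norbury wins 17–0.
Norbury beats Ralston, Calder, Marwick — 3 pairwise wins.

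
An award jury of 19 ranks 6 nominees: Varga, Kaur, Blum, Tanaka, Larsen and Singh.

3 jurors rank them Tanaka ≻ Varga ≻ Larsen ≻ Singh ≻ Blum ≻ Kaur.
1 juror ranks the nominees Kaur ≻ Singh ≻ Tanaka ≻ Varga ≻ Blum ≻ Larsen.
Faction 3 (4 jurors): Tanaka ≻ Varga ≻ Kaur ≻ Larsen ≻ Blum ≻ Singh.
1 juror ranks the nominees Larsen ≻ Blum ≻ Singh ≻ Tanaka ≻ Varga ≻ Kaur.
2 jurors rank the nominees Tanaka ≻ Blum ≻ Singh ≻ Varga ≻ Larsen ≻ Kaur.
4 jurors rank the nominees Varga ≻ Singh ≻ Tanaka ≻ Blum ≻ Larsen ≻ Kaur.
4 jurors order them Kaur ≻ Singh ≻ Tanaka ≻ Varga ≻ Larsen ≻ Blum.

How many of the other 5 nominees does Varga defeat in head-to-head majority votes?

4

Varga against each rival (19 jurors):
Varga vs Kaur: Varga wins 14–5.
Varga vs Blum: 16 to 3, Varga.
Varga vs Tanaka: 4 to 15, Tanaka.
Varga vs Larsen: Varga is ranked higher on 3+1+4+2+4+4 = 18 ballots, Larsen on 1. Varga wins 18–1.
Varga vs Singh: Varga, 11–8.
Varga beats Kaur, Blum, Larsen, Singh; loses to Tanaka — 4 pairwise wins.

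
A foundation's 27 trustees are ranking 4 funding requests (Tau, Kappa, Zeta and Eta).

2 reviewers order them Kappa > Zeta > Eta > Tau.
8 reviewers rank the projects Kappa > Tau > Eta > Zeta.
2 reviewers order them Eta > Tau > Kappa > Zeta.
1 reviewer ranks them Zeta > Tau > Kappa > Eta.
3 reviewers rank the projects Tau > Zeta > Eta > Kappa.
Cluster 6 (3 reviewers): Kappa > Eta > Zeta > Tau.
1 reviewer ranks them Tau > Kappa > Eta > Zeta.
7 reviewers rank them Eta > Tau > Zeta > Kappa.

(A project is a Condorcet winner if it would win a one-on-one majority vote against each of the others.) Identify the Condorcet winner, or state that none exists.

none

Check each pair by majority over 27 ballots:
Tau vs Kappa: Tau wins 14–13.
Tau vs Zeta: Tau, 21–6.
Tau vs Eta: 13 to 14, Eta.
Kappa vs Zeta: Kappa, 16–11.
Kappa vs Eta: Kappa, 15–12.
Zeta vs Eta: Zeta is ranked higher on 2+1+3 = 6 ballots, Eta on 21. Eta wins 21–6.
Each project drops at least one matchup (Tau loses to Eta; Kappa loses to Tau; Zeta loses to Tau; Eta loses to Kappa); the cycle Tau beats Kappa beats Eta beats Tau rules out a Condorcet winner.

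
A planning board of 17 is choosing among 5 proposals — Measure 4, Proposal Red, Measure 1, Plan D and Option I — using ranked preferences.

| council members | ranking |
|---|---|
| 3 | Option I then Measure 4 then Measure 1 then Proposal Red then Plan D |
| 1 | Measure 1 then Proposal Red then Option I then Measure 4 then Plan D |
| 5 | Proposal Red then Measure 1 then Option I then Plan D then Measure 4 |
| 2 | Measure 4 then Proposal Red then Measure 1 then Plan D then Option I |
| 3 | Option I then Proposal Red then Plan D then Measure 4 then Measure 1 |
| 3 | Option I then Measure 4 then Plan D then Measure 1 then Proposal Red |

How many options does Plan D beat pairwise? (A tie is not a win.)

Plan D against each rival (17 council members):
Plan D vs Measure 4: 5+3 = 8 for Plan D, 9 for Measure 4 — Measure 4 by 9–8.
Plan D vs Proposal Red: Proposal Red, 14–3.
Plan D vs Measure 1: Measure 1 wins 11–6.
Plan D–Option I: Option I 15–2.
Plan D beats no one; loses to Measure 4, Proposal Red, Measure 1, Option I — 0 pairwise wins.

0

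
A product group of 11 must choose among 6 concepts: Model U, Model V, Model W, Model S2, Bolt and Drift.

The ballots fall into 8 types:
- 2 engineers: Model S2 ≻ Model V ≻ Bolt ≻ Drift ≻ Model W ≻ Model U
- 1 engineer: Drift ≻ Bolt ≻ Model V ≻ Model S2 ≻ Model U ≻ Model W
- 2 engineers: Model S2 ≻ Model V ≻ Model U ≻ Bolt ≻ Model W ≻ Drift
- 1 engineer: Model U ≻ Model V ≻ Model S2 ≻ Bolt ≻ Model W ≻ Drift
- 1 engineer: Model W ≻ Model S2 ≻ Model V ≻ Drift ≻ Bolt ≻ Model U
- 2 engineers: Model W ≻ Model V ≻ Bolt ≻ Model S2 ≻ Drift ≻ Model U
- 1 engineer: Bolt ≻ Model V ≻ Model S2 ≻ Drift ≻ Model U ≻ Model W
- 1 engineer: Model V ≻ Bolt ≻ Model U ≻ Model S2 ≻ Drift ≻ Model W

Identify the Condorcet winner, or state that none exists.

Model V

Head-to-head results (11 engineers):
Model U vs Model V: Model V wins 10–1.
Model U vs Model W: Model U, 6–5.
Model U vs Model S2: Model S2 wins 9–2.
Model U vs Bolt: Bolt wins 8–3.
Model U vs Drift: Drift wins 7–4.
Model V–Model W: Model V 8–3.
Model V–Model S2: Model V 6–5.
Model V vs Bolt: Model V wins 9–2.
Model V–Drift: Model V 10–1.
Model W vs Model S2: Model S2, 8–3.
Model W–Bolt: Bolt 8–3.
Model W–Drift: Model W 6–5.
Model S2 vs Bolt: Model S2, 6–5.
Model S2 vs Drift: Model S2 wins 10–1.
Bolt vs Drift: Bolt, 9–2.
Model V defeats every rival head-to-head and is the Condorcet winner.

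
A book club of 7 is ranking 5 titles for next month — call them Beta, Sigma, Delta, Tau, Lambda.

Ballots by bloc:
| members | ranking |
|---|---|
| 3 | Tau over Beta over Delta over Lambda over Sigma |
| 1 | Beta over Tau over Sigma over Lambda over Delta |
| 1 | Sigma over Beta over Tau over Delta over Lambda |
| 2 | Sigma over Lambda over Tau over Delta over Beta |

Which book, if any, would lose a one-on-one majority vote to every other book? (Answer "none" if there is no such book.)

Lambda

Pairwise majorities:
Beta vs Sigma: Beta preferred on 3+1 = 4 ballots; Beta wins 4–3.
Beta vs Delta: Beta is ranked higher on 3+1+1 = 5 ballots, Delta on 2. Beta wins 5–2.
Beta vs Tau: 2 to 5, Tau.
Beta vs Lambda: Beta preferred on 3+1+1 = 5 ballots; Beta wins 5–2.
Sigma vs Delta: Sigma, 4–3.
Sigma vs Tau: Tau wins 4–3.
Sigma vs Lambda: Sigma is ranked higher on 1+1+2 = 4 ballots, Lambda on 3. Sigma wins 4–3.
Delta vs Tau: Delta preferred on 0 ballots; Tau wins 7–0.
Delta vs Lambda: 4 to 3, Delta.
Tau–Lambda: Tau 5–2.
Lambda is beaten in every head-to-head and is the Condorcet loser.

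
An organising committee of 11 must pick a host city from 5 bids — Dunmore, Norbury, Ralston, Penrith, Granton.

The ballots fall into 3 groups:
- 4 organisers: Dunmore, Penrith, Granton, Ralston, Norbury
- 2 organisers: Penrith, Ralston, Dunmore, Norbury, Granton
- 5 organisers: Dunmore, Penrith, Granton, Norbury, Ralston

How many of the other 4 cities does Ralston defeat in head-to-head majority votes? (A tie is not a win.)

Ralston against each rival (11 organisers):
Ralston vs Dunmore: Dunmore, 9–2.
Ralston vs Norbury: 4+2 = 6 for Ralston, 5 for Norbury — Ralston by 6–5.
Ralston vs Penrith: Penrith, 11–0.
Ralston vs Granton: 2 for Ralston, 9 for Granton — Granton by 9–2.
Ralston beats Norbury; loses to Dunmore, Penrith, Granton — 1 pairwise win.

1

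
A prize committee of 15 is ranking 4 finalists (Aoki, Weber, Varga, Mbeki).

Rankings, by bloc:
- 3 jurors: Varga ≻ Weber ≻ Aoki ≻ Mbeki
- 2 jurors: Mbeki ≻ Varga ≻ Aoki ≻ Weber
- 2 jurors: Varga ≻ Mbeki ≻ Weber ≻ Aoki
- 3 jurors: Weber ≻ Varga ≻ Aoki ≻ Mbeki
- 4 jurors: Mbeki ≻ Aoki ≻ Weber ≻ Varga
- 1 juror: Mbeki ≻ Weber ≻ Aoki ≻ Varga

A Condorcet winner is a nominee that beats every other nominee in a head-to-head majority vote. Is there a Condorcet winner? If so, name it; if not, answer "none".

Check each pair by majority over 15 ballots:
Aoki vs Weber: Weber, 9–6.
Aoki vs Varga: Varga wins 10–5.
Aoki vs Mbeki: Mbeki wins 9–6.
Weber vs Varga: Weber, 8–7.
Weber–Mbeki: Mbeki 9–6.
Varga vs Mbeki: Varga wins 8–7.
Each nominee drops at least one matchup (Aoki loses to Weber; Weber loses to Mbeki; Varga loses to Weber; Mbeki loses to Varga); the cycle Weber → Varga → Mbeki → Weber rules out a Condorcet winner.

none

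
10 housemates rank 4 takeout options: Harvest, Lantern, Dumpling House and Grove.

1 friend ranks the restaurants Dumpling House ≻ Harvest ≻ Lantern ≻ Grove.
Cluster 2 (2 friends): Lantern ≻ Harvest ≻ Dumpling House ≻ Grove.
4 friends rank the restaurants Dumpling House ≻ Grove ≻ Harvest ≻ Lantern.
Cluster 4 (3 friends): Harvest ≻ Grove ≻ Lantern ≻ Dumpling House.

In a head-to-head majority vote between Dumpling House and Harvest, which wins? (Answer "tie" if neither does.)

Ballots ranking Dumpling House above Harvest: 1 + 4 = 5.
Ballots ranking Harvest above Dumpling House: 10 − 5 = 5.
5–5: the pair ties.

tie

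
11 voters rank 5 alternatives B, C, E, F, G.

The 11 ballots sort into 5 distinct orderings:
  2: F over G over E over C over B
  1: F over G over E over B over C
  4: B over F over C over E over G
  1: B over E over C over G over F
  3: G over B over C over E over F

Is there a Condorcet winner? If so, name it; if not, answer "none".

none

Head-to-head results (11 voters):
B–C: B 9–2.
B vs E: B, 8–3.
B vs F: B wins 8–3.
B vs G: G wins 6–5.
C–E: C 7–4.
C vs F: F wins 7–4.
C vs G: G, 6–5.
E vs F: F, 7–4.
E vs G: G, 6–5.
F vs G: F wins 7–4.
No alternative is unbeaten: B loses to G; C loses to B; E loses to B; F loses to B; G loses to F. In particular B beats F beats G beats B is a majority cycle — no Condorcet winner exists.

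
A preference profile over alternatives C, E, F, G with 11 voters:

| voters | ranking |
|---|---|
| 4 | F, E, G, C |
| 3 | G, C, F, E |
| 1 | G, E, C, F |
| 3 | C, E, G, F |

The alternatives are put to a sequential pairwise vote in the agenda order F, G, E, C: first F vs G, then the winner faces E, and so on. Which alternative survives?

C

Round 1: F vs G — 4–7, G advances.
Round 2: G vs E — 4–7, E advances.
Round 3: E vs C — 5–6, C advances.
C survives the agenda.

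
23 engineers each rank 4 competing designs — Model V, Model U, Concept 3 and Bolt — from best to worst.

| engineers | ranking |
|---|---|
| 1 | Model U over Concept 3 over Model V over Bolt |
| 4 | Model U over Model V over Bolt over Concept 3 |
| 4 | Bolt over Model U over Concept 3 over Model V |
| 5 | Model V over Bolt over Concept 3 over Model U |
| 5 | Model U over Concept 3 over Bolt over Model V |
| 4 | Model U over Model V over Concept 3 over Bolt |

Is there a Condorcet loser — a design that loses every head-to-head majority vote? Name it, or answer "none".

Head-to-head results (23 engineers):
Model V vs Model U: Model U, 18–5.
Model V vs Concept 3: Model V is ranked higher on 4+5+4 = 13 ballots, Concept 3 on 10. Model V wins 13–10.
Model V vs Bolt: Model V, 14–9.
Model U vs Concept 3: Model U, 18–5.
Model U vs Bolt: Model U, 14–9.
Concept 3 vs Bolt: Concept 3 preferred on 1+5+4 = 10 ballots; Bolt wins 13–10.
Concept 3 loses to every other design — it is the Condorcet loser.

Concept 3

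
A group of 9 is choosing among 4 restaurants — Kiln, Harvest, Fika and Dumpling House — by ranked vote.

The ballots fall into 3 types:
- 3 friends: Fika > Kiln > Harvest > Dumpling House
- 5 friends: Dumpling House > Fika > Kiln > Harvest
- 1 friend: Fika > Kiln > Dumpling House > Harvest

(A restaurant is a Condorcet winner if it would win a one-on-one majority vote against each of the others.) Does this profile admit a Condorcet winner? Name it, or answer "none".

Pairwise majorities:
Kiln vs Harvest: 9 to 0, Kiln.
Kiln vs Fika: Kiln is ranked higher on 0 ballots, Fika on 9. Fika wins 9–0.
Kiln vs Dumpling House: Kiln preferred on 3+1 = 4 ballots; Dumpling House wins 5–4.
Harvest vs Fika: Harvest is ranked higher on 0 ballots, Fika on 9. Fika wins 9–0.
Harvest vs Dumpling House: Harvest is ranked higher on 3 ballots, Dumpling House on 6. Dumpling House wins 6–3.
Fika vs Dumpling House: 4 to 5, Dumpling House.
Dumpling House wins every pairwise contest, so Dumpling House is the Condorcet winner.

Dumpling House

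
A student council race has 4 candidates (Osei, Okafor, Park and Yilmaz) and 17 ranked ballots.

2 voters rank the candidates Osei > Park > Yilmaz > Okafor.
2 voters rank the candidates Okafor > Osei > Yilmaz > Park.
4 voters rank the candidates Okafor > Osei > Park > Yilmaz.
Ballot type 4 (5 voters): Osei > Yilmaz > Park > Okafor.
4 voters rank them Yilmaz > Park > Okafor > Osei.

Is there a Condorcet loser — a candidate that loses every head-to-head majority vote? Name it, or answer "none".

Pairwise majorities:
Osei vs Okafor: 2+5 = 7 for Osei, 10 for Okafor — Okafor by 10–7.
Osei vs Park: 2+2+4+5 = 13 for Osei, 4 for Park — Osei by 13–4.
Osei vs Yilmaz: Osei, 13–4.
Okafor vs Park: Okafor is ranked higher on 2+4 = 6 ballots, Park on 11. Park wins 11–6.
Okafor vs Yilmaz: Yilmaz wins 11–6.
Park vs Yilmaz: Yilmaz wins 11–6.
Each candidate has at least one pairwise win (Osei beats Park; Okafor beats Osei; Park beats Okafor; Yilmaz beats Okafor) — no Condorcet loser.

none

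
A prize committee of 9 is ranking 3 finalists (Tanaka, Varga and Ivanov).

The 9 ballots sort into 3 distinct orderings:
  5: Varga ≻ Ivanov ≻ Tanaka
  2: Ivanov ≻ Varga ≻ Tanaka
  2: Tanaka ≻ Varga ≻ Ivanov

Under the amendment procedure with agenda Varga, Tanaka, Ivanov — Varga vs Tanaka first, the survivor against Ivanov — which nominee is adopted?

Round 1: Varga vs Tanaka — 7–2, Varga advances.
Round 2: Varga vs Ivanov — 7–2, Varga advances.
Varga survives the agenda.

Varga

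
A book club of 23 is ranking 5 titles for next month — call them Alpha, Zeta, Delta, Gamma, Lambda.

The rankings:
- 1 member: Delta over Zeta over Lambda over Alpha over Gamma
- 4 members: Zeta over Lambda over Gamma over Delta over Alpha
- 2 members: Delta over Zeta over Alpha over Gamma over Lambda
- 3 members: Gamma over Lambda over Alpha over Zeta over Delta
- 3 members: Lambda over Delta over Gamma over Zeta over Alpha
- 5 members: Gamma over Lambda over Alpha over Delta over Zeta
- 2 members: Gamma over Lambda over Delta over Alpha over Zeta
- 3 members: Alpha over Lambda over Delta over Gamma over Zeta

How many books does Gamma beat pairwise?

Gamma against each rival (23 members):
Gamma vs Alpha: Gamma, 17–6.
Gamma vs Zeta: Gamma preferred on 3+3+5+2+3 = 16 ballots; Gamma wins 16–7.
Gamma vs Delta: Gamma preferred on 4+3+5+2 = 14 ballots; Gamma wins 14–9.
Gamma vs Lambda: Gamma wins 12–11.
Gamma beats Alpha, Zeta, Delta, Lambda — 4 pairwise wins.

4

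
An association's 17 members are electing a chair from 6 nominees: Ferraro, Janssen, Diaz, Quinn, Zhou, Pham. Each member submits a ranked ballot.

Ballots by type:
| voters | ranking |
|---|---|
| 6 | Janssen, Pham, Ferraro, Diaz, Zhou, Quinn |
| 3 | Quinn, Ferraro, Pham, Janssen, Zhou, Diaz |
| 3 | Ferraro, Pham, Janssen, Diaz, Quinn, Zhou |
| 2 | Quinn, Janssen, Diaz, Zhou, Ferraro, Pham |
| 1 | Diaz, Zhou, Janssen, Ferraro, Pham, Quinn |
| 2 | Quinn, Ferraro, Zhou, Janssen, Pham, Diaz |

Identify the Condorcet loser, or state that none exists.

Zhou

Pairwise majorities:
Ferraro–Janssen: Janssen 9–8.
Ferraro vs Diaz: Ferraro is ranked higher on 6+3+3+2 = 14 ballots, Diaz on 3. Ferraro wins 14–3.
Ferraro vs Quinn: Ferraro, 10–7.
Ferraro vs Zhou: Ferraro, 14–3.
Ferraro vs Pham: Ferraro is ranked higher on 3+3+2+1+2 = 11 ballots, Pham on 6. Ferraro wins 11–6.
Janssen vs Diaz: Janssen is ranked higher on 6+3+3+2+2 = 16 ballots, Diaz on 1. Janssen wins 16–1.
Janssen vs Quinn: Janssen wins 10–7.
Janssen vs Zhou: Janssen is ranked higher on 6+3+3+2 = 14 ballots, Zhou on 3. Janssen wins 14–3.
Janssen vs Pham: Janssen, 11–6.
Diaz vs Quinn: Diaz is ranked higher on 6+3+1 = 10 ballots, Quinn on 7. Diaz wins 10–7.
Diaz–Zhou: Diaz 12–5.
Diaz vs Pham: Diaz is ranked higher on 2+1 = 3 ballots, Pham on 14. Pham wins 14–3.
Quinn vs Zhou: Quinn is ranked higher on 3+3+2+2 = 10 ballots, Zhou on 7. Quinn wins 10–7.
Quinn vs Pham: Pham, 10–7.
Zhou vs Pham: Zhou preferred on 2+1+2 = 5 ballots; Pham wins 12–5.
Zhou loses to every other candidate — it is the Condorcet loser.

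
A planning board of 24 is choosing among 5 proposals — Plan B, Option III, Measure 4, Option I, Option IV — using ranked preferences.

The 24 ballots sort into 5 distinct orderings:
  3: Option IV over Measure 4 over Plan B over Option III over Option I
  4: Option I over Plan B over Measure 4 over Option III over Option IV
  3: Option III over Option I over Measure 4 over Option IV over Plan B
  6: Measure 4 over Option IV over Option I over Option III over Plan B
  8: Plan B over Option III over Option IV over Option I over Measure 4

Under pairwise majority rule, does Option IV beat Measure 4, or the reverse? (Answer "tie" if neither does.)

Measure 4

Ballots ranking Option IV above Measure 4: 3 + 8 = 11.
Ballots ranking Measure 4 above Option IV: 24 − 11 = 13.
Measure 4 wins the head-to-head 13–11.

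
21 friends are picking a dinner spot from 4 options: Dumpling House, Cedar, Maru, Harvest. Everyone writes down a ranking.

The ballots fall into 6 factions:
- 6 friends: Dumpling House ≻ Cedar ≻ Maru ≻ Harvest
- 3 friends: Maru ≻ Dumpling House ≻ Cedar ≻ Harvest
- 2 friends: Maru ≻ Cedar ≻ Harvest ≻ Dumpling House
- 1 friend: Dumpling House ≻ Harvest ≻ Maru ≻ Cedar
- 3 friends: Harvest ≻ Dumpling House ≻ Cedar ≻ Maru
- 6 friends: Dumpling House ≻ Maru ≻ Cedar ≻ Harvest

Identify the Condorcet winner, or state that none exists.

Dumpling House

Check each pair by majority over 21 ballots:
Dumpling House vs Cedar: Dumpling House wins 19–2.
Dumpling House vs Maru: 6+1+3+6 = 16 for Dumpling House, 5 for Maru — Dumpling House by 16–5.
Dumpling House vs Harvest: Dumpling House wins 16–5.
Cedar vs Maru: 6+3 = 9 for Cedar, 12 for Maru — Maru by 12–9.
Cedar–Harvest: Cedar 17–4.
Maru vs Harvest: Maru, 17–4.
Dumpling House beats each of Cedar, Maru, Harvest — Dumpling House is the Condorcet winner.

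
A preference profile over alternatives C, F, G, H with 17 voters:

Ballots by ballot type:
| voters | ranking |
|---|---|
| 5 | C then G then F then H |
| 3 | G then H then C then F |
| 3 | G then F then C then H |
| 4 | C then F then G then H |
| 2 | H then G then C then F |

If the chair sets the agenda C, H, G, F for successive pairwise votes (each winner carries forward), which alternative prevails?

Round 1: C vs H — 12–5, C advances.
Round 2: C vs G — 9–8, C advances.
Round 3: C vs F — 14–3, C advances.
C survives the agenda.

C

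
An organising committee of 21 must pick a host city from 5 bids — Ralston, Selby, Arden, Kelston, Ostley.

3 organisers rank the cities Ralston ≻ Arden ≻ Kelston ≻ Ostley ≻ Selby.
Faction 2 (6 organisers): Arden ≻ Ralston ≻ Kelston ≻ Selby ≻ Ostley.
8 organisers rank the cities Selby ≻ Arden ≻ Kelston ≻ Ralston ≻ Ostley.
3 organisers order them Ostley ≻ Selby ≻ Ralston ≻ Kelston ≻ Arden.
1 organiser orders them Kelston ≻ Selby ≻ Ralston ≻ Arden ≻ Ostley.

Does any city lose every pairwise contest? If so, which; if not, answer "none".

Ostley

Head-to-head results (21 organisers):
Ralston vs Selby: 9 to 12, Selby.
Ralston vs Arden: Arden wins 14–7.
Ralston vs Kelston: Ralston, 12–9.
Ralston vs Ostley: Ralston, 18–3.
Selby vs Arden: 8+3+1 = 12 for Selby, 9 for Arden — Selby by 12–9.
Selby vs Kelston: 11 to 10, Selby.
Selby vs Ostley: Selby preferred on 6+8+1 = 15 ballots; Selby wins 15–6.
Arden vs Kelston: 3+6+8 = 17 for Arden, 4 for Kelston — Arden by 17–4.
Arden–Ostley: Arden 18–3.
Kelston–Ostley: Kelston 18–3.
Ostley is beaten in every head-to-head and is the Condorcet loser.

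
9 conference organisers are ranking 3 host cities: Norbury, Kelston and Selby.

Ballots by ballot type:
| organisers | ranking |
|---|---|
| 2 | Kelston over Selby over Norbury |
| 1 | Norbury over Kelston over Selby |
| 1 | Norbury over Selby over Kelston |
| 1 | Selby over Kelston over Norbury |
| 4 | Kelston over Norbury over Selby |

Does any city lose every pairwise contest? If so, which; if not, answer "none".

Head-to-head results (9 organisers):
Norbury vs Kelston: Norbury preferred on 1+1 = 2 ballots; Kelston wins 7–2.
Norbury–Selby: Norbury 6–3.
Kelston vs Selby: 7 to 2, Kelston.
Selby loses to every other city — it is the Condorcet loser.

Selby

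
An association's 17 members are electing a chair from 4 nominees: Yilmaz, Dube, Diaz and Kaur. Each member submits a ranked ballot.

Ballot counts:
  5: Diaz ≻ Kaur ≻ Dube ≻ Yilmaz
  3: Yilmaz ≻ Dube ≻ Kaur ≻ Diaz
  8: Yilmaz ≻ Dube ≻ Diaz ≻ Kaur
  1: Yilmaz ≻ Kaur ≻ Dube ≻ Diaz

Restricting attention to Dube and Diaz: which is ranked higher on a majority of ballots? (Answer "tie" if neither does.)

Ballots ranking Dube above Diaz: 3 + 8 + 1 = 12.
Ballots ranking Diaz above Dube: 17 − 12 = 5.
Dube wins the head-to-head 12–5.

Dube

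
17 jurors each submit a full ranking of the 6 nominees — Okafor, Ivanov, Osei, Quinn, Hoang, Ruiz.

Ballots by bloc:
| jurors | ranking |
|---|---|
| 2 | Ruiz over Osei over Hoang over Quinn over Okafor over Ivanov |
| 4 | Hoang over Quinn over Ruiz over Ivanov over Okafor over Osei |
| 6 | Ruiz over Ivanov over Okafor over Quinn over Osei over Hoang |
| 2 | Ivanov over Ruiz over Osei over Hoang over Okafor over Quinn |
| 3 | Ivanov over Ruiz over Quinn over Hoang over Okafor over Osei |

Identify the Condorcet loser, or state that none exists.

Pairwise majorities:
Okafor vs Ivanov: Okafor is ranked higher on 2 ballots, Ivanov on 15. Ivanov wins 15–2.
Okafor–Osei: Okafor 13–4.
Okafor vs Quinn: 6+2 = 8 for Okafor, 9 for Quinn — Quinn by 9–8.
Okafor vs Hoang: Okafor is ranked higher on 6 ballots, Hoang on 11. Hoang wins 11–6.
Okafor vs Ruiz: 0 for Okafor, 17 for Ruiz — Ruiz by 17–0.
Ivanov vs Osei: Ivanov wins 15–2.
Ivanov vs Quinn: 6+2+3 = 11 for Ivanov, 6 for Quinn — Ivanov by 11–6.
Ivanov vs Hoang: Ivanov wins 11–6.
Ivanov vs Ruiz: 5 to 12, Ruiz.
Osei vs Quinn: Osei is ranked higher on 2+2 = 4 ballots, Quinn on 13. Quinn wins 13–4.
Osei–Hoang: Osei 10–7.
Osei vs Ruiz: Osei preferred on 0 ballots; Ruiz wins 17–0.
Quinn vs Hoang: Quinn is ranked higher on 6+3 = 9 ballots, Hoang on 8. Quinn wins 9–8.
Quinn vs Ruiz: 4 for Quinn, 13 for Ruiz — Ruiz by 13–4.
Hoang–Ruiz: Ruiz 13–4.
Every nominee wins at least one matchup (Okafor beats Osei; Ivanov beats Okafor; Osei beats Hoang; Quinn beats Okafor; Hoang beats Okafor; Ruiz beats Okafor), so there is no Condorcet loser.

none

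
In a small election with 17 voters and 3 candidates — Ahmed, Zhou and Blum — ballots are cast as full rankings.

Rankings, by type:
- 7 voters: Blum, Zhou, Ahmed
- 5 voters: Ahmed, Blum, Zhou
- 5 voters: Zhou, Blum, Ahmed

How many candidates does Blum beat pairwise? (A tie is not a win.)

2

Blum against each rival (17 voters):
Blum vs Ahmed: 7+5 = 12 for Blum, 5 for Ahmed — Blum by 12–5.
Blum–Zhou: Blum 12–5.
Blum beats Ahmed, Zhou — 2 pairwise wins.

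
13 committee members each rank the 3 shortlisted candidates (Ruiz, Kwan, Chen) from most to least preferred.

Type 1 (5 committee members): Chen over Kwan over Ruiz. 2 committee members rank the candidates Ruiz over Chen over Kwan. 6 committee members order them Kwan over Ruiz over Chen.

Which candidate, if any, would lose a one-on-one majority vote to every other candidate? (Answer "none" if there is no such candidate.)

Head-to-head results (13 committee members):
Ruiz–Kwan: Kwan 11–2.
Ruiz vs Chen: Ruiz wins 8–5.
Kwan vs Chen: 6 to 7, Chen.
Each candidate has at least one pairwise win (Ruiz beats Chen; Kwan beats Ruiz; Chen beats Kwan) — no Condorcet loser.

none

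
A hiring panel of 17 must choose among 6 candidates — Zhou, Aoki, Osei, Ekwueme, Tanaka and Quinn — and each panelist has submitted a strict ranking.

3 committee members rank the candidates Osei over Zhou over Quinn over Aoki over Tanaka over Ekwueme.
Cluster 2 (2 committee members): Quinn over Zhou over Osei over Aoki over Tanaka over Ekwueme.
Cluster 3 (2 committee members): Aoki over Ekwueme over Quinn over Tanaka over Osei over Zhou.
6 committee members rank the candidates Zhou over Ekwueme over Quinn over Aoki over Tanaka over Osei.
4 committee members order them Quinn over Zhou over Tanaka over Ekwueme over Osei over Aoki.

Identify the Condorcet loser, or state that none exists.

Pairwise majorities:
Zhou vs Aoki: Zhou preferred on 3+2+6+4 = 15 ballots; Zhou wins 15–2.
Zhou–Osei: Zhou 12–5.
Zhou vs Ekwueme: 3+2+6+4 = 15 for Zhou, 2 for Ekwueme — Zhou by 15–2.
Zhou vs Tanaka: 15 to 2, Zhou.
Zhou vs Quinn: 3+6 = 9 for Zhou, 8 for Quinn — Zhou by 9–8.
Aoki vs Osei: Osei wins 9–8.
Aoki vs Ekwueme: Ekwueme, 10–7.
Aoki vs Tanaka: Aoki is ranked higher on 3+2+2+6 = 13 ballots, Tanaka on 4. Aoki wins 13–4.
Aoki vs Quinn: 2 to 15, Quinn.
Osei vs Ekwueme: 3+2 = 5 for Osei, 12 for Ekwueme — Ekwueme by 12–5.
Osei vs Tanaka: 5 to 12, Tanaka.
Osei vs Quinn: Quinn, 14–3.
Ekwueme vs Tanaka: Ekwueme is ranked higher on 2+6 = 8 ballots, Tanaka on 9. Tanaka wins 9–8.
Ekwueme vs Quinn: Quinn, 9–8.
Tanaka vs Quinn: Quinn, 17–0.
No candidate is winless: Zhou beats Aoki; Aoki beats Tanaka; Osei beats Aoki; Ekwueme beats Aoki; Tanaka beats Osei; Quinn beats Aoki. There is no Condorcet loser.

none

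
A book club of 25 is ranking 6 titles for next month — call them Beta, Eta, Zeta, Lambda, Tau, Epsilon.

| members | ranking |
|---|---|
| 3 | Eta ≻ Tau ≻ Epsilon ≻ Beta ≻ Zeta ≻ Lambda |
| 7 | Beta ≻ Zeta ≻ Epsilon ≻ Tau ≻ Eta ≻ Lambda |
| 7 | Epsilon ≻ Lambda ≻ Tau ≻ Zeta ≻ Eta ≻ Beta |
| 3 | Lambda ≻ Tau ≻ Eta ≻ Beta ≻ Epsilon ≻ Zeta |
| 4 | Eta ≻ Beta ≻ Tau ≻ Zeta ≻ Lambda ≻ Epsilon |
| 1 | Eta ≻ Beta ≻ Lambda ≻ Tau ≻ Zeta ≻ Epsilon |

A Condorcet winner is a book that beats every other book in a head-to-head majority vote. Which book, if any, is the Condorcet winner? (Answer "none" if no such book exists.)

Head-to-head results (25 members):
Beta vs Eta: Eta, 18–7.
Beta vs Zeta: Beta, 18–7.
Beta–Lambda: Beta 15–10.
Beta vs Tau: Tau wins 13–12.
Beta vs Epsilon: Beta wins 15–10.
Eta vs Zeta: Zeta wins 14–11.
Eta–Lambda: Eta 15–10.
Eta vs Tau: Tau, 17–8.
Eta vs Epsilon: Epsilon wins 14–11.
Zeta vs Lambda: Zeta, 14–11.
Zeta vs Tau: Tau wins 18–7.
Zeta–Epsilon: Epsilon 13–12.
Lambda–Tau: Tau 14–11.
Lambda vs Epsilon: Epsilon, 17–8.
Tau vs Epsilon: Epsilon, 14–11.
No book is unbeaten: Beta loses to Eta; Eta loses to Zeta; Zeta loses to Beta; Lambda loses to Beta; Tau loses to Epsilon; Epsilon loses to Beta. In particular Beta → Zeta → Eta → Beta is a majority cycle — no Condorcet winner exists.

none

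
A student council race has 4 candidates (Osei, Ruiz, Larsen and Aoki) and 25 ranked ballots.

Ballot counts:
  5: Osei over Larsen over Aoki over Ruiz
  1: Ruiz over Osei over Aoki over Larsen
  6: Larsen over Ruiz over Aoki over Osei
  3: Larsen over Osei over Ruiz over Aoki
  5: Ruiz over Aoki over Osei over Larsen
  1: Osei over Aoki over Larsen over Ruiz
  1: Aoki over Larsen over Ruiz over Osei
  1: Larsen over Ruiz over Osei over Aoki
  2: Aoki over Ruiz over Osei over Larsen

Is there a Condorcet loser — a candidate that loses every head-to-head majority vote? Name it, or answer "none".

none

Head-to-head results (25 voters):
Osei vs Ruiz: 5+3+1 = 9 for Osei, 16 for Ruiz — Ruiz by 16–9.
Osei–Larsen: Osei 14–11.
Osei vs Aoki: Osei preferred on 5+1+3+1+1 = 11 ballots; Aoki wins 14–11.
Ruiz vs Larsen: 8 to 17, Larsen.
Ruiz vs Aoki: Ruiz wins 16–9.
Larsen vs Aoki: Larsen preferred on 5+6+3+1 = 15 ballots; Larsen wins 15–10.
Each candidate has at least one pairwise win (Osei beats Larsen; Ruiz beats Osei; Larsen beats Ruiz; Aoki beats Osei) — no Condorcet loser.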